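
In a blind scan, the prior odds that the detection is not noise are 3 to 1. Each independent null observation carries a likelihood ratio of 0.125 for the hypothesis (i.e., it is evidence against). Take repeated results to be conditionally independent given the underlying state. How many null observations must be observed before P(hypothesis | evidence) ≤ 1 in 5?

Prior odds = 3.
Likelihood ratio per null observation = 0.125.
Target odds: 0.2 ÷ 0.8 = 0.25.
Need 3 × 0.125ⁿ ≤ 0.25, i.e. 0.125ⁿ ≤ 1/12.
0.125¹ = 0.125 is still above 1/12 but 0.125² = 0.015625 is at or below it, so n = 2.

2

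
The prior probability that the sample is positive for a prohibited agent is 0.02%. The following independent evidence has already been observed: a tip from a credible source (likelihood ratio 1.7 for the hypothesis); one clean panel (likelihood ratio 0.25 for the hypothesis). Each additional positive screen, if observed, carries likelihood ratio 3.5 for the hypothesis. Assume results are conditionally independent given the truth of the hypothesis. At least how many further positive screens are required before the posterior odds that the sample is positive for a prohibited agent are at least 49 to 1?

Prior odds = 0.0002/0.9998 = 1/4999.
Combined Bayes factor of the evidence already in hand = 1.7 × 0.25 = 0.425.
Odds after that evidence = (1/4999) × 0.425 = 17/199960.
Target odds = 49.
Need 3.5ⁿ ≥ 49 ÷ (17/199960) = 9798040/17.
3.5¹⁰ = 282475249/1024 falls short of 9798040/17 but 3.5¹¹ ≈965492 reaches it, so n = 11.

11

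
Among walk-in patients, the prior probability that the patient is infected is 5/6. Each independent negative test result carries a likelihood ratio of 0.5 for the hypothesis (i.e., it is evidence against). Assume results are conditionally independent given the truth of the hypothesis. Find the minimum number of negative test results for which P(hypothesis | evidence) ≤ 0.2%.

12

Prior odds: (5/6) ÷ (1/6) = 5.
Likelihood ratio per negative test result = 0.5.
Target odds: 0.002 ÷ 0.998 = 1/499.
Need 5 × 0.5ⁿ ≤ 1/499, i.e. 0.5ⁿ ≤ 1/2495.
0.5¹¹ = 1/2048 is still above 1/2495 but 0.5¹² = 1/4096 is at or below it, so n = 12.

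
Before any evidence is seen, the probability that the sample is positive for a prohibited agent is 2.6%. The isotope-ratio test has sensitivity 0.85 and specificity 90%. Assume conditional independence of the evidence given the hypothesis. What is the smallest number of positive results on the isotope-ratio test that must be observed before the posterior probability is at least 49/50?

4

Prior odds = 0.026/0.974 = 13/487.
False-positive rate = 1 − 0.9 = 0.1; likelihood ratio of a positive = 0.85/0.1 = 8.5.
Target posterior odds = 0.98/0.02 = 49.
Need (13/487) × 8.5ⁿ ≥ 49, i.e. 8.5ⁿ ≥ 23863/13.
8.5³ = 614.125 falls short of 23863/13 but 8.5⁴ = 5220.0625 reaches it, so n = 4.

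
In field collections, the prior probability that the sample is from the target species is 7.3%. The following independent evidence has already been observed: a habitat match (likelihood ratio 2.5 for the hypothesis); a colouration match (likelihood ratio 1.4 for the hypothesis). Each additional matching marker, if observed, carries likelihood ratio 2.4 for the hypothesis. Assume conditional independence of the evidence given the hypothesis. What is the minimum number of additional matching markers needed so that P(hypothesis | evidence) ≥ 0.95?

Prior odds = 0.073/0.927 = 73/927.
Combined Bayes factor of the evidence already in hand = 2.5 × 1.4 = 3.5.
Odds after that evidence = (73/927) × 3.5 = 511/1854.
Target odds = 0.95/0.05 = 19.
Need 2.4ⁿ ≥ 19 ÷ (511/1854) = 35226/511.
2.4⁴ = 33.1776 falls short of 35226/511 but 2.4⁵ = 79.62624 reaches it, so n = 5.

5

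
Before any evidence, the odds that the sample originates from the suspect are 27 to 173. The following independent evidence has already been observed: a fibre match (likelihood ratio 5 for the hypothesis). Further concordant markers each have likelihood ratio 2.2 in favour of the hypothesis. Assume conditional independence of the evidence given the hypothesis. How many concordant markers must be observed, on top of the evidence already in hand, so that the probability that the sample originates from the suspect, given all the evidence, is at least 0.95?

5

Prior odds = 27/173.
Bayes factor of the evidence already in hand = 5.
Odds after that evidence = (27/173) × 5 = 135/173.
Target odds = 0.95/0.05 = 19.
Need 2.2ⁿ ≥ 19 ÷ (135/173) = 3287/135.
2.2⁴ = 23.4256 falls short of 3287/135 but 2.2⁵ = 51.53632 reaches it, so n = 5.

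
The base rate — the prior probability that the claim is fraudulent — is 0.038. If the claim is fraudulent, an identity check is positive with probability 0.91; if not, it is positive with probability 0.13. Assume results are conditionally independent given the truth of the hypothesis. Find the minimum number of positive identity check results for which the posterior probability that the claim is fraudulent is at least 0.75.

Prior odds = 0.038/0.962 = 19/481.
Likelihood ratio of a positive = 0.91/0.13 = 7.
Target odds: 0.75 ÷ 0.25 = 3.
Need (19/481) × 7ⁿ ≥ 3, i.e. 7ⁿ ≥ 1443/19.
7² = 49 falls short of 1443/19 but 7³ = 343 reaches it, so n = 3.

3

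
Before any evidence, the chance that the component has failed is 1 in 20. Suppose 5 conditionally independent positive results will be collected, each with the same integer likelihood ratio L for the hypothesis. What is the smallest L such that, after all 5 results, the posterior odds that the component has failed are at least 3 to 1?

3

Prior odds = 0.05/0.95 = 1/19.
Target odds = 3.
Need L⁵ ≥ 3 ÷ (1/19) = 57.
2⁵ = 32 < 57 ≤ 243 = 3⁵, so L = 3.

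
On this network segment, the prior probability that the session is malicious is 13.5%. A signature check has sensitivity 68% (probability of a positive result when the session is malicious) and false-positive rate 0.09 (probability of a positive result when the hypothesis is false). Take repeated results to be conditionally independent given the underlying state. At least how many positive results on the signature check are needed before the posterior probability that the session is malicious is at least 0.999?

5

Prior odds: 0.135 ÷ 0.865 = 27/173.
Likelihood ratio of a positive result = 0.68/0.09 = 68/9.
Target posterior odds = 0.999/0.001 = 999.
Need (27/173) × (68/9)ⁿ ≥ 999, i.e. (68/9)ⁿ ≥ 6401.
(68/9)⁴ = 21381376/6561 falls short of 6401 but (68/9)⁵ ≈24622.5 reaches it, so n = 5.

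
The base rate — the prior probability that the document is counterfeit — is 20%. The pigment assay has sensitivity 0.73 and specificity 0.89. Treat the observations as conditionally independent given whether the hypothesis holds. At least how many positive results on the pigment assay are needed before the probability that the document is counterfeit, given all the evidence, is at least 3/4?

Prior odds: 0.2 ÷ 0.8 = 0.25.
False-positive rate = 1 − 0.89 = 0.11; likelihood ratio of a positive = 0.73/0.11 = 73/11.
Target posterior odds = 0.75/0.25 = 3.
Require (73/11)ⁿ ≥ 3 ÷ 0.25 = 12.
(73/11)¹ = 73/11 falls short of 12 but (73/11)² = 5329/121 reaches it, so n = 2.

2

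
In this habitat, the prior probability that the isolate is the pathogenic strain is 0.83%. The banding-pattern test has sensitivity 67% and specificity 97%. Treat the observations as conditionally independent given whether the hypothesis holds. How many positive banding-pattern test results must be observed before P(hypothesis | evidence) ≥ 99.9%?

Prior odds: 0.0083 ÷ 0.9917 = 83/9917.
False-positive rate = 1 − 0.97 = 0.03; likelihood ratio of a positive = 0.67/0.03 = 67/3.
Target odds: 0.999 ÷ 0.001 = 999.
Require (67/3)ⁿ ≥ 999 ÷ (83/9917) = 9907083/83.
(67/3)³ = 300763/27 falls short of 9907083/83 but (67/3)⁴ = 20151121/81 reaches it, so n = 4.

4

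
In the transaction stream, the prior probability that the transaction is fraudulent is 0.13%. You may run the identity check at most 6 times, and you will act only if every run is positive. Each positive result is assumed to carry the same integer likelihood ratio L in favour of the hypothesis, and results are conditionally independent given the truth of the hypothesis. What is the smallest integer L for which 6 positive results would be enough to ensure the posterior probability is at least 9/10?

Prior odds = 0.0013/0.9987 = 13/9987.
Target odds = 0.9/0.1 = 9.
Need L⁶ ≥ 9 ÷ (13/9987) = 89883/13.
4⁶ = 4096 < 89883/13 ≤ 15625 = 5⁶, so L = 5.

5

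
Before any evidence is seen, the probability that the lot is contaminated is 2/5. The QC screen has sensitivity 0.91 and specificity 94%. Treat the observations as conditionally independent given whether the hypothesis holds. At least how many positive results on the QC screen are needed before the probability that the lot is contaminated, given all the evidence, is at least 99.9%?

Prior odds: 0.4 ÷ 0.6 = 2/3.
False-positive rate = 1 − 0.94 = 0.06; likelihood ratio of a positive = 0.91/0.06 = 91/6.
Target odds: 0.999 ÷ 0.001 = 999.
Require (91/6)ⁿ ≥ 999 ÷ (2/3) = 1498.5.
(91/6)² = 8281/36 falls short of 1498.5 but (91/6)³ = 753571/216 reaches it, so n = 3.

3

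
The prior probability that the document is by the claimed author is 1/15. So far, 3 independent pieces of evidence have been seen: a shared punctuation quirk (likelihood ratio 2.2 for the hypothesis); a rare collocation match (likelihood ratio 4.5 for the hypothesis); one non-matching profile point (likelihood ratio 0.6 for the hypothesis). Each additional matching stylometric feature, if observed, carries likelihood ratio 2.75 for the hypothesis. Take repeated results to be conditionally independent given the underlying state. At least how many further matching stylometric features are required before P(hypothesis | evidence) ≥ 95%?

4

Prior odds = (1/15)/(14/15) = 1/14.
Combined Bayes factor of the evidence already in hand = 2.2 × 4.5 × 0.6 = 5.94.
Odds after that evidence = (1/14) × 5.94 = 297/700.
Target odds = 0.95/0.05 = 19.
Need 2.75ⁿ ≥ 19 ÷ (297/700) = 13300/297.
2.75³ = 20.796875 falls short of 13300/297 but 2.75⁴ = 57.19140625 reaches it, so n = 4.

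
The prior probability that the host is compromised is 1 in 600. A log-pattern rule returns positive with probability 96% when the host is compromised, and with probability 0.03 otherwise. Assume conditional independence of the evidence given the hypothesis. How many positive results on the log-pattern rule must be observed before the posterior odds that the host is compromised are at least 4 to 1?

3

Prior odds = (1/600)/(599/600) = 1/599.
Likelihood ratio of a positive result = 0.96/0.03 = 32.
Target odds = 4.
Require 32ⁿ ≥ 4 ÷ (1/599) = 2396.
32² = 1024 falls short of 2396 but 32³ = 32768 reaches it, so n = 3.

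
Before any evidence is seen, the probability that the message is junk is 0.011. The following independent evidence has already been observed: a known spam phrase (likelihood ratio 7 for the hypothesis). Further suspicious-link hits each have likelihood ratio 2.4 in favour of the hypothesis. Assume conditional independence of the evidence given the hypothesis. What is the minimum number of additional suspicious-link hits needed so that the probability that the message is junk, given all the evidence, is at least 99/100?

Prior odds = 0.011/0.989 = 11/989.
Bayes factor of the evidence already in hand = 7.
Odds after that evidence = (11/989) × 7 = 77/989.
Target odds = 0.99/0.01 = 99.
Need 2.4ⁿ ≥ 99 ÷ (77/989) = 8901/7.
2.4⁸ = 429981696/390625 falls short of 8901/7 but 2.4⁹ ≈2641.81 reaches it, so n = 9.

9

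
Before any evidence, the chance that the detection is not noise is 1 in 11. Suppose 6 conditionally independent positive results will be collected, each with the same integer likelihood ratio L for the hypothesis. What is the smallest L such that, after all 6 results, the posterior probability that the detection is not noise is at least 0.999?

Prior odds = (1/11)/(10/11) = 0.1.
Target odds = 0.999/0.001 = 999.
Need L⁶ ≥ 999 ÷ 0.1 = 9990.
4⁶ = 4096 < 9990 ≤ 15625 = 5⁶, so L = 5.

5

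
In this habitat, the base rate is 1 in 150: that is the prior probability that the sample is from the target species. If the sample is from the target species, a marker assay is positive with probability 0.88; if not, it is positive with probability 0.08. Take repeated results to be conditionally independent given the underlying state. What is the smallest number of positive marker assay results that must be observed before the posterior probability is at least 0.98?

4

Prior odds: (1/150) ÷ (149/150) = 1/149.
Likelihood ratio of a positive = 0.88/0.08 = 11.
Target posterior odds = 0.98/0.02 = 49.
Need (1/149) × 11ⁿ ≥ 49, i.e. 11ⁿ ≥ 7301.
11³ = 1331 falls short of 7301 but 11⁴ = 14641 reaches it, so n = 4.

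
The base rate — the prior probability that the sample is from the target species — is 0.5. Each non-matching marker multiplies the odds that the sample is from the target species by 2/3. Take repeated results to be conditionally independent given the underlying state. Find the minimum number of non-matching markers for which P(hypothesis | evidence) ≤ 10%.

Prior odds = 0.5/0.5 = 1.
Likelihood ratio per non-matching marker = 2/3.
Target odds: 0.1 ÷ 0.9 = 1/9.
Require (2/3)ⁿ ≤ 1/9 ÷ 1 = 1/9.
(2/3)⁵ = 32/243 is still above 1/9 but (2/3)⁶ = 64/729 is at or below it, so n = 6.

6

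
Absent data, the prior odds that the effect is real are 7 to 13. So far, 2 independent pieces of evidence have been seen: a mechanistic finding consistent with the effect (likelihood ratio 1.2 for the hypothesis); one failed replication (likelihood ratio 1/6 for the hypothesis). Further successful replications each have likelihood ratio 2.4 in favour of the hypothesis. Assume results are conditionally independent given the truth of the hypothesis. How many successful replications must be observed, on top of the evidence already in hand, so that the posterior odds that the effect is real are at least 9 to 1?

Prior odds = 7/13.
Combined Bayes factor of the evidence already in hand = 1.2 × (1/6) = 0.2.
Odds after that evidence = (7/13) × 0.2 = 7/65.
Target odds = 9.
Need 2.4ⁿ ≥ 9 ÷ (7/65) = 585/7.
2.4⁵ = 79.62624 falls short of 585/7 but 2.4⁶ = 2985984/15625 reaches it, so n = 6.

6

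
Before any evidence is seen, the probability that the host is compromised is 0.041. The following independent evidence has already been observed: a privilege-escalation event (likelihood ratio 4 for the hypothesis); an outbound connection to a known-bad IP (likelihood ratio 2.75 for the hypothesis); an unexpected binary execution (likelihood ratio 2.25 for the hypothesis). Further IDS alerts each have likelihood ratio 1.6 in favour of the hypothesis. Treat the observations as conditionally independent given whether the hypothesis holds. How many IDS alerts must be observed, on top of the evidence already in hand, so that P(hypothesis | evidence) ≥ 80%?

3

Prior odds = 0.041/0.959 = 41/959.
Combined Bayes factor of the evidence already in hand = 4 × 2.75 × 2.25 = 24.75.
Odds after that evidence = (41/959) × 24.75 = 4059/3836.
Target odds = 0.8/0.2 = 4.
Need 1.6ⁿ ≥ 4 ÷ (4059/3836) = 15344/4059.
1.6² = 2.56 falls short of 15344/4059 but 1.6³ = 4.096 reaches it, so n = 3.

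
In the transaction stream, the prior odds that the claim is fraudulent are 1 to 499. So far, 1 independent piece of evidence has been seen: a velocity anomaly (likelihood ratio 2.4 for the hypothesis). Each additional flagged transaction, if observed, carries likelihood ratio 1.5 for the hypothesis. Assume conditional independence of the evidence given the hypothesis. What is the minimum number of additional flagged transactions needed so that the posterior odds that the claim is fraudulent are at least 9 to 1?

19

Prior odds = 1/499.
Bayes factor of the evidence already in hand = 2.4.
Odds after that evidence = (1/499) × 2.4 = 12/2495.
Target odds = 9.
Need 1.5ⁿ ≥ 9 ÷ (12/2495) = 1871.25.
1.5¹⁸ = 387420489/262144 falls short of 1871.25 but 1.5¹⁹ ≈2216.84 reaches it, so n = 19.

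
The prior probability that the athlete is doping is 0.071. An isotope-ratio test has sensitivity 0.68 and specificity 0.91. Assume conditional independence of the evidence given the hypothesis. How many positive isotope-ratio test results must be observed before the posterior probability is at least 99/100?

Prior odds = 0.071/0.929 = 71/929.
False-positive rate = 1 − 0.91 = 0.09; likelihood ratio of a positive = 0.68/0.09 = 68/9.
Target odds: 0.99 ÷ 0.01 = 99.
Need (71/929) × (68/9)ⁿ ≥ 99, i.e. (68/9)ⁿ ≥ 91971/71.
(68/9)³ = 314432/729 falls short of 91971/71 but (68/9)⁴ = 21381376/6561 reaches it, so n = 4.

4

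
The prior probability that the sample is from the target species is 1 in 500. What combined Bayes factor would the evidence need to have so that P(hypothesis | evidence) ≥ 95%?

9481

Prior odds = 0.002/0.998 = 1/499.
Target odds = 0.95/0.05 = 19.
Required Bayes factor = 19 ÷ (1/499) = 9481.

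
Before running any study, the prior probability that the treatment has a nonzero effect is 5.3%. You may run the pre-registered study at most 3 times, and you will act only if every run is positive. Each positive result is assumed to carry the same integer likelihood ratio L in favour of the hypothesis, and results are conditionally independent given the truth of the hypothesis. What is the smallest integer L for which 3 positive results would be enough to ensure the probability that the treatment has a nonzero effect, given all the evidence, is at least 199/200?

16

Prior odds = 0.053/0.947 = 53/947.
Target odds = 0.995/0.005 = 199.
Need L³ ≥ 199 ÷ (53/947) = 188453/53.
15³ = 3375 < 188453/53 ≤ 4096 = 16³, so L = 16.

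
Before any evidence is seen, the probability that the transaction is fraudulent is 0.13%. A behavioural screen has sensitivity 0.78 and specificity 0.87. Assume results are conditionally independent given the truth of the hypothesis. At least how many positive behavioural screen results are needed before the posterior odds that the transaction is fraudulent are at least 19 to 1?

Prior odds = 0.0013/0.9987 = 13/9987.
False-positive rate = 1 − 0.87 = 0.13; likelihood ratio of a positive = 0.78/0.13 = 6.
Target odds = 19.
Require 6ⁿ ≥ 19 ÷ (13/9987) = 189753/13.
6⁵ = 7776 falls short of 189753/13 but 6⁶ = 46656 reaches it, so n = 6.

6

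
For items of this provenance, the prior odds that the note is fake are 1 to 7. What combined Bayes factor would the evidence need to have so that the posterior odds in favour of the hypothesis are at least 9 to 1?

Prior odds = 1/7.
Target odds = 9.
Required Bayes factor = 9 ÷ (1/7) = 63.

63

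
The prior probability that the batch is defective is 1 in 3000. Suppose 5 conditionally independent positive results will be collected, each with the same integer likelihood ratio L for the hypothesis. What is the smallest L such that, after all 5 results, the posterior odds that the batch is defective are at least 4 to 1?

Prior odds = (1/3000)/(2999/3000) = 1/2999.
Target odds = 4.
Need L⁵ ≥ 4 ÷ (1/2999) = 11996.
6⁵ = 7776 < 11996 ≤ 16807 = 7⁵, so L = 7.

7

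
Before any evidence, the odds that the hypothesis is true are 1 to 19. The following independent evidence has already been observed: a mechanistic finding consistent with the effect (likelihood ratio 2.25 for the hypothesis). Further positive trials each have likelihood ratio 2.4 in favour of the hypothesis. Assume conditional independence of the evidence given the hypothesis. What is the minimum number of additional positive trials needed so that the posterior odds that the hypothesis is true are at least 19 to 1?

Prior odds = 1/19.
Bayes factor of the evidence already in hand = 2.25.
Odds after that evidence = (1/19) × 2.25 = 9/76.
Target odds = 19.
Need 2.4ⁿ ≥ 19 ÷ (9/76) = 1444/9.
2.4⁵ = 79.62624 falls short of 1444/9 but 2.4⁶ = 2985984/15625 reaches it, so n = 6.

6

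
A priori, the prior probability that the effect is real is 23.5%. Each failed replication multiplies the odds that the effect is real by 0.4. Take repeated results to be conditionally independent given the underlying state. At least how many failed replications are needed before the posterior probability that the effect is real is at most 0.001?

Prior odds: 0.235 ÷ 0.765 = 47/153.
Likelihood ratio per failed replication = 0.4.
Target posterior odds = 0.001/0.999 = 1/999.
Need (47/153) × 0.4ⁿ ≤ 1/999, i.e. 0.4ⁿ ≤ 17/5217.
0.4⁶ = 64/15625 is still above 17/5217 but 0.4⁷ = 128/78125 is at or below it, so n = 7.

7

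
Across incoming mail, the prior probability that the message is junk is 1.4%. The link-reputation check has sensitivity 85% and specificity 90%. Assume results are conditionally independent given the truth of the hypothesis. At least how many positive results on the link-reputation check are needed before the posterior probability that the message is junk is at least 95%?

4

Prior odds = 0.014/0.986 = 7/493.
False-positive rate = 1 − 0.9 = 0.1; likelihood ratio of a positive = 0.85/0.1 = 8.5.
Target posterior odds = 0.95/0.05 = 19.
Require 8.5ⁿ ≥ 19 ÷ (7/493) = 9367/7.
8.5³ = 614.125 falls short of 9367/7 but 8.5⁴ = 5220.0625 reaches it, so n = 4.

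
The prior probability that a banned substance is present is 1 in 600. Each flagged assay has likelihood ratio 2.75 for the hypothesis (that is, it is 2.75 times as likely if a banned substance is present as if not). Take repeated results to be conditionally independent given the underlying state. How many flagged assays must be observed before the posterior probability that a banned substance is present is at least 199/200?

12

Prior odds: (1/600) ÷ (599/600) = 1/599.
Likelihood ratio per flagged assay = 2.75.
Target odds: 0.995 ÷ 0.005 = 199.
Require 2.75ⁿ ≥ 199 ÷ (1/599) = 119201.
2.75¹¹ ≈68023.6 falls short of 119201 but 2.75¹² ≈187065 reaches it, so n = 12.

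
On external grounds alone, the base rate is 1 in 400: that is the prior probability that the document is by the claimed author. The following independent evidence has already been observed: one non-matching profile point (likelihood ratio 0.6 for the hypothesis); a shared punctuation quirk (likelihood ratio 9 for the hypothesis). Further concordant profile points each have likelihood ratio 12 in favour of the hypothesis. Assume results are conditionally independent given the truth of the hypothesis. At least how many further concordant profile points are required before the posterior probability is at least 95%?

3

Prior odds = 0.0025/0.9975 = 1/399.
Combined Bayes factor of the evidence already in hand = 0.6 × 9 = 5.4.
Odds after that evidence = (1/399) × 5.4 = 9/665.
Target odds = 0.95/0.05 = 19.
Need 12ⁿ ≥ 19 ÷ (9/665) = 12635/9.
12² = 144 falls short of 12635/9 but 12³ = 1728 reaches it, so n = 3.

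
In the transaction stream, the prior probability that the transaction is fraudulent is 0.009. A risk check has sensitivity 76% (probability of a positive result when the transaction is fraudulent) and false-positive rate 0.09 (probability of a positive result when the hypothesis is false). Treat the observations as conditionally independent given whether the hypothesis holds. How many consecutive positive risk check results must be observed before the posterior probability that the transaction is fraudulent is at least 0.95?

Prior odds: 0.009 ÷ 0.991 = 9/991.
Likelihood ratio of a positive result = 0.76/0.09 = 76/9.
Target odds: 0.95 ÷ 0.05 = 19.
Require (76/9)ⁿ ≥ 19 ÷ (9/991) = 18829/9.
(76/9)³ = 438976/729 falls short of 18829/9 but (76/9)⁴ = 33362176/6561 reaches it, so n = 4.

4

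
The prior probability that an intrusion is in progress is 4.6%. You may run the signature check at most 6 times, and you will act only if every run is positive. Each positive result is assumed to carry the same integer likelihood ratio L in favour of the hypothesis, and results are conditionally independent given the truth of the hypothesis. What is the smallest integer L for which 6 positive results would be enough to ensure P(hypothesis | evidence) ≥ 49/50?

4

Prior odds = 0.046/0.954 = 23/477.
Target odds = 0.98/0.02 = 49.
Need L⁶ ≥ 49 ÷ (23/477) = 23373/23.
3⁶ = 729 < 23373/23 ≤ 4096 = 4⁶, so L = 4.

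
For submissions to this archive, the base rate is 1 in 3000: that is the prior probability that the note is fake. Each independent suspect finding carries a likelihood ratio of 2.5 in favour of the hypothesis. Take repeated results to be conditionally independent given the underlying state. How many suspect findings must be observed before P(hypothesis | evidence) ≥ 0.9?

12

Prior odds = (1/3000)/(2999/3000) = 1/2999.
Likelihood ratio per suspect finding = 2.5.
Target odds: 0.9 ÷ 0.1 = 9.
Need (1/2999) × 2.5ⁿ ≥ 9, i.e. 2.5ⁿ ≥ 26991.
2.5¹¹ = 48828125/2048 falls short of 26991 but 2.5¹² = 244140625/4096 reaches it, so n = 12.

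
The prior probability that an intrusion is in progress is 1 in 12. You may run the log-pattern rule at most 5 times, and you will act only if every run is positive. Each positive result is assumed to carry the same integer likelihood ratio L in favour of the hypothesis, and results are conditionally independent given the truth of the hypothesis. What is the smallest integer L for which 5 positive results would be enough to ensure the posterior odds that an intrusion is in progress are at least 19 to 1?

Prior odds = (1/12)/(11/12) = 1/11.
Target odds = 19.
Need L⁵ ≥ 19 ÷ (1/11) = 209.
2⁵ = 32 < 209 ≤ 243 = 3⁵, so L = 3.

3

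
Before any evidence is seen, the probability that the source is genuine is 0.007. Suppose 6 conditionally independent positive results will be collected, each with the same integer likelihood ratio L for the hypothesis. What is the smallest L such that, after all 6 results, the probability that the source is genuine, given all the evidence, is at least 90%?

4

Prior odds = 0.007/0.993 = 7/993.
Target odds = 0.9/0.1 = 9.
Need L⁶ ≥ 9 ÷ (7/993) = 8937/7.
3⁶ = 729 < 8937/7 ≤ 4096 = 4⁶, so L = 4.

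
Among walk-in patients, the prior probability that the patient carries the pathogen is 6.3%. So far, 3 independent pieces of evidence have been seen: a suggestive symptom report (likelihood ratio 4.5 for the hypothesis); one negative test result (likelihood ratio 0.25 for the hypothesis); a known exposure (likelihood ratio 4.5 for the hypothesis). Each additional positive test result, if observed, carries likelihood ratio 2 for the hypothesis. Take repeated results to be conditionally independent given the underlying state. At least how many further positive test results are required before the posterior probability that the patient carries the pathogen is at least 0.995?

Prior odds = 0.063/0.937 = 63/937.
Combined Bayes factor of the evidence already in hand = 4.5 × 0.25 × 4.5 = 5.0625.
Odds after that evidence = (63/937) × 5.0625 = 5103/14992.
Target odds = 0.995/0.005 = 199.
Need 2ⁿ ≥ 199 ÷ (5103/14992) = 2983408/5103.
2⁹ = 512 falls short of 2983408/5103 but 2¹⁰ = 1024 reaches it, so n = 10.

10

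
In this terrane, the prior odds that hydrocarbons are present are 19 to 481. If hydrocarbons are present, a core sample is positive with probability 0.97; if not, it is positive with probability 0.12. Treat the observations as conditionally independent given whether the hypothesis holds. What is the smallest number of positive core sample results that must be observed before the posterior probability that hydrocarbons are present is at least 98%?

4

Prior odds = 19/481.
Likelihood ratio of a positive = 0.97/0.12 = 97/12.
Target posterior odds = 0.98/0.02 = 49.
Need (19/481) × (97/12)ⁿ ≥ 49, i.e. (97/12)ⁿ ≥ 23569/19.
(97/12)³ = 912673/1728 falls short of 23569/19 but (97/12)⁴ = 88529281/20736 reaches it, so n = 4.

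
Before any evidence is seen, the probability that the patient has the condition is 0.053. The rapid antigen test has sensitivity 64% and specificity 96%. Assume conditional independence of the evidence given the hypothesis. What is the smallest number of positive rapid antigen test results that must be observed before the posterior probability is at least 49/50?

Prior odds: 0.053 ÷ 0.947 = 53/947.
False-positive rate = 1 − 0.96 = 0.04; likelihood ratio of a positive = 0.64/0.04 = 16.
Target posterior odds = 0.98/0.02 = 49.
Require 16ⁿ ≥ 49 ÷ (53/947) = 46403/53.
16² = 256 falls short of 46403/53 but 16³ = 4096 reaches it, so n = 3.

3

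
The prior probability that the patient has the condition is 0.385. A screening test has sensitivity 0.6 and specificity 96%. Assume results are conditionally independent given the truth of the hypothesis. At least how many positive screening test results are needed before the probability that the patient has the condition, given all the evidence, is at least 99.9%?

Prior odds = 0.385/0.615 = 77/123.
False-positive rate = 1 − 0.96 = 0.04; likelihood ratio of a positive = 0.6/0.04 = 15.
Target posterior odds = 0.999/0.001 = 999.
Need (77/123) × 15ⁿ ≥ 999, i.e. 15ⁿ ≥ 122877/77.
15² = 225 falls short of 122877/77 but 15³ = 3375 reaches it, so n = 3.

3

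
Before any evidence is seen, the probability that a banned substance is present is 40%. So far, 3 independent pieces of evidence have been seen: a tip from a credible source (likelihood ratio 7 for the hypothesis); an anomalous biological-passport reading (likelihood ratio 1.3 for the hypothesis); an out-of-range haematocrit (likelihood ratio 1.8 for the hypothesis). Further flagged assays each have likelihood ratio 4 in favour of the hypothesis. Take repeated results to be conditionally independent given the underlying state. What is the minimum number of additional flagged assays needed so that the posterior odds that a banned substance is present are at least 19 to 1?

1

Prior odds = 0.4/0.6 = 2/3.
Combined Bayes factor of the evidence already in hand = 7 × 1.3 × 1.8 = 16.38.
Odds after that evidence = (2/3) × 16.38 = 10.92.
Target odds = 19.
Need 4ⁿ ≥ 19 ÷ 10.92 = 475/273.
4¹ = 4, which meets the required 475/273; so n = 1.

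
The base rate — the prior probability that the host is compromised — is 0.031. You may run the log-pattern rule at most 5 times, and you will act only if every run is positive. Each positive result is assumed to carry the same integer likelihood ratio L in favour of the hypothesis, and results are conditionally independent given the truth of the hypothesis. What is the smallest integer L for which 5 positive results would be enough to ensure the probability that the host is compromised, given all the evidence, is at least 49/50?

Prior odds = 0.031/0.969 = 31/969.
Target odds = 0.98/0.02 = 49.
Need L⁵ ≥ 49 ÷ (31/969) = 47481/31.
4⁵ = 1024 < 47481/31 ≤ 3125 = 5⁵, so L = 5.

5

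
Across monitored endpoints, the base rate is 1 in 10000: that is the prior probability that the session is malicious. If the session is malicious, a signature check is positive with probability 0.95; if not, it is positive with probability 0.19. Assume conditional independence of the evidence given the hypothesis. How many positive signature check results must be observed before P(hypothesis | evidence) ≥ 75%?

7

Prior odds = 0.0001/0.9999 = 1/9999.
Likelihood ratio of a positive = 0.95/0.19 = 5.
Target odds: 0.75 ÷ 0.25 = 3.
Need (1/9999) × 5ⁿ ≥ 3, i.e. 5ⁿ ≥ 29997.
5⁶ = 15625 falls short of 29997 but 5⁷ = 78125 reaches it, so n = 7.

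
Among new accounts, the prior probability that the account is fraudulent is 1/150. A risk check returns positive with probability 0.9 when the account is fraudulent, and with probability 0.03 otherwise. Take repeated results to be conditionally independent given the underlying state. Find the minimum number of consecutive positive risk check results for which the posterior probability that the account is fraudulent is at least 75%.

Prior odds = (1/150)/(149/150) = 1/149.
Likelihood ratio of a positive result = 0.9/0.03 = 30.
Target posterior odds = 0.75/0.25 = 3.
Need (1/149) × 30ⁿ ≥ 3, i.e. 30ⁿ ≥ 447.
30¹ = 30 falls short of 447 but 30² = 900 reaches it, so n = 2.

2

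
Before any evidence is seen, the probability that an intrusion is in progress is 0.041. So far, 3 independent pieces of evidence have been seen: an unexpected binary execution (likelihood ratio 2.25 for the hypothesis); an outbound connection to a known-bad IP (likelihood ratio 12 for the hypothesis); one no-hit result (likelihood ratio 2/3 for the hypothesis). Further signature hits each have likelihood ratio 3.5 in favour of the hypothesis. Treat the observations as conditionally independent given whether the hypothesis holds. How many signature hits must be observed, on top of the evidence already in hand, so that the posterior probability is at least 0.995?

5

Prior odds = 0.041/0.959 = 41/959.
Combined Bayes factor of the evidence already in hand = 2.25 × 12 × (2/3) = 18.
Odds after that evidence = (41/959) × 18 = 738/959.
Target odds = 0.995/0.005 = 199.
Need 3.5ⁿ ≥ 199 ÷ (738/959) = 190841/738.
3.5⁴ = 150.0625 falls short of 190841/738 but 3.5⁵ = 525.21875 reaches it, so n = 5.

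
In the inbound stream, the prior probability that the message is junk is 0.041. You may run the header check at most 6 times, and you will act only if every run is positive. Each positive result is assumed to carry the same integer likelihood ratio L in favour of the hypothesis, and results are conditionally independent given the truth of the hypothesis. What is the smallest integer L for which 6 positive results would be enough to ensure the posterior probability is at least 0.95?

Prior odds = 0.041/0.959 = 41/959.
Target odds = 0.95/0.05 = 19.
Need L⁶ ≥ 19 ÷ (41/959) = 18221/41.
2⁶ = 64 < 18221/41 ≤ 729 = 3⁶, so L = 3.

3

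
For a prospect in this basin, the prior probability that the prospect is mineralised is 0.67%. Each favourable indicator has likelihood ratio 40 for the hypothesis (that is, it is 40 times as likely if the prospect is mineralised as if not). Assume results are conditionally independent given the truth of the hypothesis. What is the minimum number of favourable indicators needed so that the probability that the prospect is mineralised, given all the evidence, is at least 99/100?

3

Prior odds = 0.0067/0.9933 = 67/9933.
Likelihood ratio per favourable indicator = 40.
Target odds: 0.99 ÷ 0.01 = 99.
Need (67/9933) × 40ⁿ ≥ 99, i.e. 40ⁿ ≥ 983367/67.
40² = 1600 falls short of 983367/67 but 40³ = 64000 reaches it, so n = 3.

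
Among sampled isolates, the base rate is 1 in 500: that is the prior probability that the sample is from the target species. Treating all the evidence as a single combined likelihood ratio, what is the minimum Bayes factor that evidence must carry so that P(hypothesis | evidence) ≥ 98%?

Prior odds = 0.002/0.998 = 1/499.
Target odds = 0.98/0.02 = 49.
Required Bayes factor = 49 ÷ (1/499) = 24451.

24451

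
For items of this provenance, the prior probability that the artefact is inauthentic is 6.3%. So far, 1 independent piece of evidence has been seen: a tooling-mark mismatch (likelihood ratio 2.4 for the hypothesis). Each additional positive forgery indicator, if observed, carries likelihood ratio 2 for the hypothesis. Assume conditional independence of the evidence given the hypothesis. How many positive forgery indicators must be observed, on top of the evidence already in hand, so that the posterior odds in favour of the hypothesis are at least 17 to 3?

Prior odds = 0.063/0.937 = 63/937.
Bayes factor of the evidence already in hand = 2.4.
Odds after that evidence = (63/937) × 2.4 = 756/4685.
Target odds = 17/3.
Need 2ⁿ ≥ 17/3 ÷ (756/4685) = 79645/2268.
2⁵ = 32 falls short of 79645/2268 but 2⁶ = 64 reaches it, so n = 6.

6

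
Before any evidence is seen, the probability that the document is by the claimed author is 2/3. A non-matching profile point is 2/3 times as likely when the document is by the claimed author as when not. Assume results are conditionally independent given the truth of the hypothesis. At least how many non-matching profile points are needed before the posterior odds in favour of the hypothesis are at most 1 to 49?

12

Prior odds: (2/3) ÷ (1/3) = 2.
Likelihood ratio per non-matching profile point = 2/3.
Target odds = 1/49.
Need 2 × (2/3)ⁿ ≤ 1/49, i.e. (2/3)ⁿ ≤ 1/98.
(2/3)¹¹ = 2048/177147 is still above 1/98 but (2/3)¹² = 4096/531441 is at or below it, so n = 12.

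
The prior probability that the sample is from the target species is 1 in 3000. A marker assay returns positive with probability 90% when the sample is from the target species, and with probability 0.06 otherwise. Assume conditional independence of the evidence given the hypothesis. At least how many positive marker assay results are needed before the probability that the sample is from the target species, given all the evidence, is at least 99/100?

Prior odds: (1/3000) ÷ (2999/3000) = 1/2999.
Likelihood ratio of a positive result = 0.9/0.06 = 15.
Target odds: 0.99 ÷ 0.01 = 99.
Require 15ⁿ ≥ 99 ÷ (1/2999) = 296901.
15⁴ = 50625 falls short of 296901 but 15⁵ = 759375 reaches it, so n = 5.

5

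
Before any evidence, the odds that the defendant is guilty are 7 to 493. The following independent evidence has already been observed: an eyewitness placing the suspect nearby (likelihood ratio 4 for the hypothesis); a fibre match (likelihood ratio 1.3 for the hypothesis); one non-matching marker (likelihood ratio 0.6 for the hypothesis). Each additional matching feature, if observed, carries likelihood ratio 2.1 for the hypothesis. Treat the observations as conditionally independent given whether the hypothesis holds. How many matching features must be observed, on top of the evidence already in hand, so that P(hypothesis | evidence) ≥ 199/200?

Prior odds = 7/493.
Combined Bayes factor of the evidence already in hand = 4 × 1.3 × 0.6 = 3.12.
Odds after that evidence = (7/493) × 3.12 = 546/12325.
Target odds = 0.995/0.005 = 199.
Need 2.1ⁿ ≥ 199 ÷ (546/12325) = 2452675/546.
2.1¹¹ ≈3502.78 falls short of 2452675/546 but 2.1¹² ≈7355.83 reaches it, so n = 12.

12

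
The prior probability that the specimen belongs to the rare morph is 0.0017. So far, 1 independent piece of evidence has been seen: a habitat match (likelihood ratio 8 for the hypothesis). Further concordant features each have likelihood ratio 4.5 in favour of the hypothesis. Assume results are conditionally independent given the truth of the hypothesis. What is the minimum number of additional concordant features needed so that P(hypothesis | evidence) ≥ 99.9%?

Prior odds = 0.0017/0.9983 = 17/9983.
Bayes factor of the evidence already in hand = 8.
Odds after that evidence = (17/9983) × 8 = 136/9983.
Target odds = 0.999/0.001 = 999.
Need 4.5ⁿ ≥ 999 ÷ (136/9983) = 9973017/136.
4.5⁷ = 4782969/128 falls short of 9973017/136 but 4.5⁸ = 43046721/256 reaches it, so n = 8.

8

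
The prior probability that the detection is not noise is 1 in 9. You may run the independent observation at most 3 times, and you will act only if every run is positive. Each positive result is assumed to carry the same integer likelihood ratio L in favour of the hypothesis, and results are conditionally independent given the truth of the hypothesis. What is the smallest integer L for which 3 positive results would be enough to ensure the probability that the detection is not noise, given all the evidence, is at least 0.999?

20

Prior odds = (1/9)/(8/9) = 0.125.
Target odds = 0.999/0.001 = 999.
Need L³ ≥ 999 ÷ 0.125 = 7992.
19³ = 6859 < 7992 ≤ 8000 = 20³, so L = 20.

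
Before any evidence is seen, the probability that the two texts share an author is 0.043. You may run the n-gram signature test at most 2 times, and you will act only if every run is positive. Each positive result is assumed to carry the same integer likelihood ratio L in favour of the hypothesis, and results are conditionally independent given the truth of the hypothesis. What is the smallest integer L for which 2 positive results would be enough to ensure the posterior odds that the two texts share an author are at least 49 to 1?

Prior odds = 0.043/0.957 = 43/957.
Target odds = 49.
Need L² ≥ 49 ÷ (43/957) = 46893/43.
33² = 1089 < 46893/43 ≤ 1156 = 34², so L = 34.

34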